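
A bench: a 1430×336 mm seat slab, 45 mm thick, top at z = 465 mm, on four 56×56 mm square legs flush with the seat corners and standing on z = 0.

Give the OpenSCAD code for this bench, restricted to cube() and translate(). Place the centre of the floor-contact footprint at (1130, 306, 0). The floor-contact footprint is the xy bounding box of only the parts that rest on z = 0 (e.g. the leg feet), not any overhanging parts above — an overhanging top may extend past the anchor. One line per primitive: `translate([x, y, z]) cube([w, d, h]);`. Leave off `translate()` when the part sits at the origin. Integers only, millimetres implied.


// leg_h = 465 − 45 = 420
translate([415, 138, 420]) cube([1430, 336, 45]);
translate([415, 138, 0]) cube([56, 56, 420]);
translate([415, 418, 0]) cube([56, 56, 420]);
translate([1789, 138, 0]) cube([56, 56, 420]);
translate([1789, 418, 0]) cube([56, 56, 420]);


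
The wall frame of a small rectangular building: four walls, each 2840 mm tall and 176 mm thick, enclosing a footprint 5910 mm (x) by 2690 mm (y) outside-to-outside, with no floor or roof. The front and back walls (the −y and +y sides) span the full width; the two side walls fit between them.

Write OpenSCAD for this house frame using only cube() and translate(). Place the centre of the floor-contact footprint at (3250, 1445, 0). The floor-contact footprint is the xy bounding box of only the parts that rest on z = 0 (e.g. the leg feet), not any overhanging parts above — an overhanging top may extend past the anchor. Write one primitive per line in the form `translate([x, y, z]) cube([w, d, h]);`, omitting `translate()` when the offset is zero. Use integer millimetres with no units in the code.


translate([295, 100, 0]) cube([5910, 176, 2840]);
translate([295, 2614, 0]) cube([5910, 176, 2840]);
translate([295, 276, 0]) cube([176, 2338, 2840]);
translate([6029, 276, 0]) cube([176, 2338, 2840]);


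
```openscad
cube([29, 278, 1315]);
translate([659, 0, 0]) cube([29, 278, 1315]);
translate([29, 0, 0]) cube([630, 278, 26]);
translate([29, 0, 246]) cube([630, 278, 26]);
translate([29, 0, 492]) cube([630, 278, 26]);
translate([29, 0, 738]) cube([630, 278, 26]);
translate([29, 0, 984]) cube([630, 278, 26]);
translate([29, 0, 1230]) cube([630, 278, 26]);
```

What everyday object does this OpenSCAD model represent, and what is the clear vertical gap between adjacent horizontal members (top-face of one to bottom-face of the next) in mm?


A bookshelf. The clear shelf gap is 220 mm.

Two tall side panels with 6 horizontal boards between them — a bookshelf. The first two shelf undersides are at z = 0 and z = 246; with shelf thickness 26, the clear gap is 246 − 0 − 26 = 220 mm.


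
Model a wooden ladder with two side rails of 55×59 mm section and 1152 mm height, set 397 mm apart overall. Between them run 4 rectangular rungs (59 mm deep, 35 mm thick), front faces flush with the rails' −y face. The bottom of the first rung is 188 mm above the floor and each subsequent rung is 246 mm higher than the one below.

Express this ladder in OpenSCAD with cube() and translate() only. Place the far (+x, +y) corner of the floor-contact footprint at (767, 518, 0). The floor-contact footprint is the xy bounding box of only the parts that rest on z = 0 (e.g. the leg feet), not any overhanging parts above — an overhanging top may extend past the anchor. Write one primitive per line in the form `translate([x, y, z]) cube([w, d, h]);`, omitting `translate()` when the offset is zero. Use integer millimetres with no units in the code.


// rung span = 397 - 2*55 = 287
// rung[k] z = 188 + k*246
translate([370, 459, 0]) cube([55, 59, 1152]);
translate([712, 459, 0]) cube([55, 59, 1152]);
translate([425, 459, 188]) cube([287, 59, 35]);
translate([425, 459, 434]) cube([287, 59, 35]);
translate([425, 459, 680]) cube([287, 59, 35]);
translate([425, 459, 926]) cube([287, 59, 35]);


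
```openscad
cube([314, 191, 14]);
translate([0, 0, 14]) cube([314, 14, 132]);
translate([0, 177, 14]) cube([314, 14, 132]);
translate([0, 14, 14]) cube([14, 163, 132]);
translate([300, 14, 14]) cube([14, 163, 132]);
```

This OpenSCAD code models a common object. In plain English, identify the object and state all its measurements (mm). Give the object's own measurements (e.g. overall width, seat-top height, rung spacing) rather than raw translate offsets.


An open-topped rectangular box: outside dimensions 314×191×146 mm, with a uniform wall and base thickness of 14 mm. The base is a full 314×191 slab on the floor; four walls sit on top of the base. The front and back walls (the −y and +y sides) span the full width; the two side walls fit between them.


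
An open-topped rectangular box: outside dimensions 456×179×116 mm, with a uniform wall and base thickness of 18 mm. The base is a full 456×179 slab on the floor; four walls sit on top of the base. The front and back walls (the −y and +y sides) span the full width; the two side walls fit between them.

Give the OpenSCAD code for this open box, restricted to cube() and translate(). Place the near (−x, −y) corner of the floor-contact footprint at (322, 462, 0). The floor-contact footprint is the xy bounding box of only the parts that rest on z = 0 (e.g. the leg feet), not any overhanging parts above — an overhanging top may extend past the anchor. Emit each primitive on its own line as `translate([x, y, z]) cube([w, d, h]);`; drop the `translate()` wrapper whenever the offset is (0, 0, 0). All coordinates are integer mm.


translate([322, 462, 0]) cube([456, 179, 18]);
translate([322, 462, 18]) cube([456, 18, 98]);
translate([322, 623, 18]) cube([456, 18, 98]);
translate([322, 480, 18]) cube([18, 143, 98]);
translate([760, 480, 18]) cube([18, 143, 98]);


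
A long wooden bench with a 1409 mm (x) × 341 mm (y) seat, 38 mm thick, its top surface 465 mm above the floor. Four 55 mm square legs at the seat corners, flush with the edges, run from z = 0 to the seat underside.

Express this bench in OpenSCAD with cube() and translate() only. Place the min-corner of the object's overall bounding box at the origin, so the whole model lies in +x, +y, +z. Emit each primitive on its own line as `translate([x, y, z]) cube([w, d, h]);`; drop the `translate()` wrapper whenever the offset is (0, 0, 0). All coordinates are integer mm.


// leg_h = 465 − 38 = 427
translate([0, 0, 427]) cube([1409, 341, 38]);
cube([55, 55, 427]);
translate([0, 286, 0]) cube([55, 55, 427]);
translate([1354, 0, 0]) cube([55, 55, 427]);
translate([1354, 286, 0]) cube([55, 55, 427]);


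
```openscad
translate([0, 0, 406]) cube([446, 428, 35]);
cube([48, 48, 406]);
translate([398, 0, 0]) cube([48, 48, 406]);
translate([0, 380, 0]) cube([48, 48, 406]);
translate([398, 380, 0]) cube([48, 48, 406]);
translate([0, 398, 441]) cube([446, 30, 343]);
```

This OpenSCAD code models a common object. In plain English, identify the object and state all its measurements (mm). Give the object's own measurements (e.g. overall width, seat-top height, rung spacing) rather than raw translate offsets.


A chair. The seat is a 446×428×35 mm slab with its top at z = 441 mm, on four 48×48 mm corner legs (flush with the seat edges, standing on z = 0). A flat backrest 30 mm thick, 343 mm tall, spans the full seat width and rises from the seat top along its +y edge, rear face flush with the rear of the seat.


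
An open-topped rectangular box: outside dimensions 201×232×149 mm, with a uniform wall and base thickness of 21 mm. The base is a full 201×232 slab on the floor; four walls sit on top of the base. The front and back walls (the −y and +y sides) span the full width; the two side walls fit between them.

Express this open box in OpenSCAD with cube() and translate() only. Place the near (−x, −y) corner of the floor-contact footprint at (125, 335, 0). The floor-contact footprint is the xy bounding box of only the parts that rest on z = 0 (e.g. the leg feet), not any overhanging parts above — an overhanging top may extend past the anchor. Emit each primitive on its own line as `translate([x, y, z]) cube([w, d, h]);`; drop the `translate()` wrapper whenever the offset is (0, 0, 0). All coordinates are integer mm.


translate([125, 335, 0]) cube([201, 232, 21]);
translate([125, 335, 21]) cube([201, 21, 128]);
translate([125, 546, 21]) cube([201, 21, 128]);
translate([125, 356, 21]) cube([21, 190, 128]);
translate([305, 356, 21]) cube([21, 190, 128]);


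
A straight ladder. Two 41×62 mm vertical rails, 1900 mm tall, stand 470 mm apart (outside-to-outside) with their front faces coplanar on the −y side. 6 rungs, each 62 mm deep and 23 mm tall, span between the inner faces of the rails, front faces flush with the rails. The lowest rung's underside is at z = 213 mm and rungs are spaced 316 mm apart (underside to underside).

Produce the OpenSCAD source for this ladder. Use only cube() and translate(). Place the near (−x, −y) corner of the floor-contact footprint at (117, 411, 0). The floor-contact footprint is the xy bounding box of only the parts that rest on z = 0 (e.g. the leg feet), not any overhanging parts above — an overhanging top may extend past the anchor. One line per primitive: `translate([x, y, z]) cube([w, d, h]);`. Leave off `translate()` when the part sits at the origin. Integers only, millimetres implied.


// rung span = 470 - 2*41 = 388
// rung[k] z = 213 + k*316
translate([117, 411, 0]) cube([41, 62, 1900]);
translate([546, 411, 0]) cube([41, 62, 1900]);
translate([158, 411, 213]) cube([388, 62, 23]);
translate([158, 411, 529]) cube([388, 62, 23]);
translate([158, 411, 845]) cube([388, 62, 23]);
translate([158, 411, 1161]) cube([388, 62, 23]);
translate([158, 411, 1477]) cube([388, 62, 23]);
translate([158, 411, 1793]) cube([388, 62, 23]);


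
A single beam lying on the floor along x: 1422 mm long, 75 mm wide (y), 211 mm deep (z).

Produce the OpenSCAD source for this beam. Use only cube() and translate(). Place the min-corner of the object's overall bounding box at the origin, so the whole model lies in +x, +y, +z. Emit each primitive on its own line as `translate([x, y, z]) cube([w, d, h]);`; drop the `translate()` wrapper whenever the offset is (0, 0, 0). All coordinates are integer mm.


cube([1422, 75, 211]);


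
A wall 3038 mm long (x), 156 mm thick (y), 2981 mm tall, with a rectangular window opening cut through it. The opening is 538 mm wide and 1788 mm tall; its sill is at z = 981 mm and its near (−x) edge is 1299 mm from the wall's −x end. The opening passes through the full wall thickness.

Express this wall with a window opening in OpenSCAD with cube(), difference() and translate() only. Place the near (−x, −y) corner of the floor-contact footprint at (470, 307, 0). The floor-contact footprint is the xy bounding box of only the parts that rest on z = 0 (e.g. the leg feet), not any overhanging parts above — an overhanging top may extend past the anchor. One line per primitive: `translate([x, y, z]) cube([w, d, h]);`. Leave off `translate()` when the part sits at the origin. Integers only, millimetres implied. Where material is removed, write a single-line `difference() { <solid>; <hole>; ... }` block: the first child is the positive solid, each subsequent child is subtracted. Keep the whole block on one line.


difference() { translate([470, 307, 0]) cube([3038, 156, 2981]); translate([1769, 307, 981]) cube([538, 156, 1788]); }


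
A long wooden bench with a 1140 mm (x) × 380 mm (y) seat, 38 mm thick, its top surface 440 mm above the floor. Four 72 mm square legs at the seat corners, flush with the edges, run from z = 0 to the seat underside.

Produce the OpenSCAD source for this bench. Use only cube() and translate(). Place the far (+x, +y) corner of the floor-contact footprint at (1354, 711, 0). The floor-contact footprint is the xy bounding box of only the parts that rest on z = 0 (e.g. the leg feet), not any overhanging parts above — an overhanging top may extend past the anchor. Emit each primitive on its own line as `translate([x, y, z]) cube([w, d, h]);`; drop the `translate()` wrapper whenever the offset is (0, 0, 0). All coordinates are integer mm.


translate([214, 331, 402]) cube([1140, 380, 38]);
translate([214, 331, 0]) cube([72, 72, 402]);
translate([214, 639, 0]) cube([72, 72, 402]);
translate([1282, 331, 0]) cube([72, 72, 402]);
translate([1282, 639, 0]) cube([72, 72, 402]);


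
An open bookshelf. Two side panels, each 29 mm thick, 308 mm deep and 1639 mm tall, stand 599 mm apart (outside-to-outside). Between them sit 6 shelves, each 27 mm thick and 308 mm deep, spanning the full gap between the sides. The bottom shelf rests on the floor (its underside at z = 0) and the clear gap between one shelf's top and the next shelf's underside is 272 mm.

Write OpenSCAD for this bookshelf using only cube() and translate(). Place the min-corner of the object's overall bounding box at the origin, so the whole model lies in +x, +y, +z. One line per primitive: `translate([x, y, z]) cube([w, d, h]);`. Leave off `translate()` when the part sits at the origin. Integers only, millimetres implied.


cube([29, 308, 1639]);
translate([570, 0, 0]) cube([29, 308, 1639]);
translate([29, 0, 0]) cube([541, 308, 27]);
translate([29, 0, 299]) cube([541, 308, 27]);
translate([29, 0, 598]) cube([541, 308, 27]);
translate([29, 0, 897]) cube([541, 308, 27]);
translate([29, 0, 1196]) cube([541, 308, 27]);
translate([29, 0, 1495]) cube([541, 308, 27]);


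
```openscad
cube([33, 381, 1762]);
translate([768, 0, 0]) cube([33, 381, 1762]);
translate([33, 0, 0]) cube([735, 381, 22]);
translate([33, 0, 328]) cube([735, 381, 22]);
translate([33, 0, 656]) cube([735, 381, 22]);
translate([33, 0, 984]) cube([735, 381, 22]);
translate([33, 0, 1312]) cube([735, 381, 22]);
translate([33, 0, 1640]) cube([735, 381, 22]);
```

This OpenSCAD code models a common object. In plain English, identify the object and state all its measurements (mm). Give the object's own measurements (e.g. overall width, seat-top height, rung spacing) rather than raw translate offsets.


An open bookshelf. Two side panels, each 33 mm thick, 381 mm deep and 1762 mm tall, stand 801 mm apart (outside-to-outside). Between them sit 6 shelves, each 22 mm thick and 381 mm deep, spanning the full gap between the sides. The bottom shelf rests on the floor (its underside at z = 0) and the clear gap between one shelf's top and the next shelf's underside is 306 mm.


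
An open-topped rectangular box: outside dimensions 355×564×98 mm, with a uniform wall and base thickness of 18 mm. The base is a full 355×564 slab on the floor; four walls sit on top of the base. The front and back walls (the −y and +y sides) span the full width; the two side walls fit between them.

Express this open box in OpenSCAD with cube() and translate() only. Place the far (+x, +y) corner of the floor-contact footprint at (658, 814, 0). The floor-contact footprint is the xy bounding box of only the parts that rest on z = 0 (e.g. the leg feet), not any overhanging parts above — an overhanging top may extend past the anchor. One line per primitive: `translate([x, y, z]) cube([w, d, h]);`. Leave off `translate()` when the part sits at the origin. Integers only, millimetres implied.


translate([303, 250, 0]) cube([355, 564, 18]);
translate([303, 250, 18]) cube([355, 18, 80]);
translate([303, 796, 18]) cube([355, 18, 80]);
translate([303, 268, 18]) cube([18, 528, 80]);
translate([640, 268, 18]) cube([18, 528, 80]);


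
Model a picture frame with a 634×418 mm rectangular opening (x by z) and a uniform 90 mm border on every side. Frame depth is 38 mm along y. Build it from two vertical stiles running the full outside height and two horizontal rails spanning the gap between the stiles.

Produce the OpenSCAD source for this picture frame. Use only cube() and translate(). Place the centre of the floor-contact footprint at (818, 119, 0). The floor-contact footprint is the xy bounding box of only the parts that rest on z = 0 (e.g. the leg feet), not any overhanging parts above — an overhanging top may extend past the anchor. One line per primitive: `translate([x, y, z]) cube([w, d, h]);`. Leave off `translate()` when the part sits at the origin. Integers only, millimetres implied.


translate([411, 100, 0]) cube([90, 38, 598]);
translate([1135, 100, 0]) cube([90, 38, 598]);
translate([501, 100, 0]) cube([634, 38, 90]);
translate([501, 100, 508]) cube([634, 38, 90]);


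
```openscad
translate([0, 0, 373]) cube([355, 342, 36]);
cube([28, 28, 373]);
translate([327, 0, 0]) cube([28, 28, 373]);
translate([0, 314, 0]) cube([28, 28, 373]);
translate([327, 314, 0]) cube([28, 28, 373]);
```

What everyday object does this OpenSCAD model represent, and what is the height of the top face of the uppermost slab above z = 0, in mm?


A stool. The seat height is 409 mm.

A 355×342×36 slab at z = 373 on four corner posts — a stool. The seat top is 373 + 36 = 409 mm.


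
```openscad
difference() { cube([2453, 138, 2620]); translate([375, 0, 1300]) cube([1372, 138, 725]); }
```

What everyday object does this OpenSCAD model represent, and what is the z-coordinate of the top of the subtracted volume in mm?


A wall with a window opening. The window head height is 2025 mm.

A wall with a rectangular opening subtracted — a window. Sill at z = 1300, opening 725 mm tall, so the head is at 1300 + 725 = 2025 mm.


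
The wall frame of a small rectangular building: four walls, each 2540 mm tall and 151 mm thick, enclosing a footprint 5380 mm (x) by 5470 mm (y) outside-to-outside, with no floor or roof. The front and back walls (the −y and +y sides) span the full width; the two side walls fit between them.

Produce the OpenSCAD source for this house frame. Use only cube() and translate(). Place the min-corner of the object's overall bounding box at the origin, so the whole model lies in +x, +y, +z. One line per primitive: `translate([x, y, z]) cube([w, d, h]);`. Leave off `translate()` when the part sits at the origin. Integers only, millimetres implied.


cube([5380, 151, 2540]);
translate([0, 5319, 0]) cube([5380, 151, 2540]);
translate([0, 151, 0]) cube([151, 5168, 2540]);
translate([5229, 151, 0]) cube([151, 5168, 2540]);


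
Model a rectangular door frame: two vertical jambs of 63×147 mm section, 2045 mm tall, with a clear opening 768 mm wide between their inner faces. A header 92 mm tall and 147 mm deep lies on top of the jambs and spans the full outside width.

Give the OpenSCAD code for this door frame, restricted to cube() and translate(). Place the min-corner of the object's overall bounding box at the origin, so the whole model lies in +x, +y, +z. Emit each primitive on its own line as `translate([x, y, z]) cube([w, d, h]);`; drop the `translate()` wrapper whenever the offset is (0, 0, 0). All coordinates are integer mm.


cube([63, 147, 2045]);
translate([831, 0, 0]) cube([63, 147, 2045]);
translate([0, 0, 2045]) cube([894, 147, 92]);


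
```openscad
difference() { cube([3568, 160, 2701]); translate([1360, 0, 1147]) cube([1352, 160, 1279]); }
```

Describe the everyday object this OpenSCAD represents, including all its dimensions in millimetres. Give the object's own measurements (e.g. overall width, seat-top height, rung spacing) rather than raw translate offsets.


A wall 3568 mm long (x), 160 mm thick (y), 2701 mm tall, with a rectangular window opening cut through it. The opening is 1352 mm wide and 1279 mm tall; its sill is at z = 1147 mm and its near (−x) edge is 1360 mm from the wall's −x end. The opening passes through the full wall thickness.


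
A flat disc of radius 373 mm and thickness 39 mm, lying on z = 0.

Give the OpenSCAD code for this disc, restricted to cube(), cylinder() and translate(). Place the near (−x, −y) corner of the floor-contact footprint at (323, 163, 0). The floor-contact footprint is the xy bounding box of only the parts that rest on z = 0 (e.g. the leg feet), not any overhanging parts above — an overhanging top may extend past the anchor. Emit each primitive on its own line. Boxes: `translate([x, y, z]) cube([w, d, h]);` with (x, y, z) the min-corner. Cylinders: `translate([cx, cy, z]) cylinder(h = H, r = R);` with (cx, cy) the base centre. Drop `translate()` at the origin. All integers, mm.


translate([696, 536, 0]) cylinder(h = 39, r = 373);


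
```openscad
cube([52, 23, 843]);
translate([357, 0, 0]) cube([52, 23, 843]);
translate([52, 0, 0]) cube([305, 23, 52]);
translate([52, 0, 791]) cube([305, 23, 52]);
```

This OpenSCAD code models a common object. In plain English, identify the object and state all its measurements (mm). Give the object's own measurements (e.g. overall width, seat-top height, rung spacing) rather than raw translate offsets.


A rectangular picture frame lying in the x–z plane (depth along y). The opening is 305 mm wide (x) by 739 mm tall (z), surrounded by a border 52 mm wide on all four sides. The frame is 23 mm deep and is made of two full-height vertical stiles with two horizontal rails fitted between them.


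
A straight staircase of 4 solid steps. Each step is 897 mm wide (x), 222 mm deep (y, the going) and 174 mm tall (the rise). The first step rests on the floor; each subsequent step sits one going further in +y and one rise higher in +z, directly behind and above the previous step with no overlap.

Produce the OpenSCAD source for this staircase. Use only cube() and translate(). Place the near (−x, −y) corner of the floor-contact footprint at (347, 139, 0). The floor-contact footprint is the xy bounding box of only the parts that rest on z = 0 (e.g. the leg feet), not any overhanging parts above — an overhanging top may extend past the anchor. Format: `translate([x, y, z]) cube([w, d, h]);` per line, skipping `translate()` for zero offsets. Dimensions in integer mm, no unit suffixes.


translate([347, 139, 0]) cube([897, 222, 174]);
translate([347, 361, 174]) cube([897, 222, 174]);
translate([347, 583, 348]) cube([897, 222, 174]);
translate([347, 805, 522]) cube([897, 222, 174]);


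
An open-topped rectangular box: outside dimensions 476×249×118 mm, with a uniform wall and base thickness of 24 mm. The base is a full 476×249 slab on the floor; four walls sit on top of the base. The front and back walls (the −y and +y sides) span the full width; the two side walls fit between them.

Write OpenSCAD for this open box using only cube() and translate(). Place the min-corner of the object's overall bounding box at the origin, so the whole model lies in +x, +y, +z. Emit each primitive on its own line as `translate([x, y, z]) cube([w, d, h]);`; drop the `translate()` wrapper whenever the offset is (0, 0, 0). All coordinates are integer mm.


cube([476, 249, 24]);
translate([0, 0, 24]) cube([476, 24, 94]);
translate([0, 225, 24]) cube([476, 24, 94]);
translate([0, 24, 24]) cube([24, 201, 94]);
translate([452, 24, 24]) cube([24, 201, 94]);


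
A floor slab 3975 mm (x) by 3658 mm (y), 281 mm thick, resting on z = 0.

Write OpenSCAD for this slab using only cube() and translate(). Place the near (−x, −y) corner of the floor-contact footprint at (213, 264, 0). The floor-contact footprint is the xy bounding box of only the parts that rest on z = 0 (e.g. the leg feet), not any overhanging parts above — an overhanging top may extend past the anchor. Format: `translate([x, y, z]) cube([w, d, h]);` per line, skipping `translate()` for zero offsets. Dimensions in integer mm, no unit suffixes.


translate([213, 264, 0]) cube([3975, 3658, 281]);


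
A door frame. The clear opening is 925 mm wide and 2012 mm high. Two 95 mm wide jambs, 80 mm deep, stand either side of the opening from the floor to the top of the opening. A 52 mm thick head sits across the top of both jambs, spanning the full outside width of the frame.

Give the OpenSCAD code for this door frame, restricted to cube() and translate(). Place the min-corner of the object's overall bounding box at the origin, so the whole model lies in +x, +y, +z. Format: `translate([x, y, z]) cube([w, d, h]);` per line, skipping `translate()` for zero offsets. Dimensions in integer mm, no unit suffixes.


cube([95, 80, 2012]);
translate([1020, 0, 0]) cube([95, 80, 2012]);
translate([0, 0, 2012]) cube([1115, 80, 52]);


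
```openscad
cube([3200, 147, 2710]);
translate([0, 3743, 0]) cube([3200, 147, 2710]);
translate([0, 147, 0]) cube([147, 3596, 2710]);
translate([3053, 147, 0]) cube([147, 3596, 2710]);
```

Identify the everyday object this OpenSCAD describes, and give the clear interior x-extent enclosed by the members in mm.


A house (or room) frame. The interior width is 2906 mm.

Four 2710 mm walls enclosing a rectangle with no floor or roof — a room or house frame. Outside width is 3200 mm and wall thickness is 147 mm, so the interior width is 3200 − 2 × 147 = 2906 mm.


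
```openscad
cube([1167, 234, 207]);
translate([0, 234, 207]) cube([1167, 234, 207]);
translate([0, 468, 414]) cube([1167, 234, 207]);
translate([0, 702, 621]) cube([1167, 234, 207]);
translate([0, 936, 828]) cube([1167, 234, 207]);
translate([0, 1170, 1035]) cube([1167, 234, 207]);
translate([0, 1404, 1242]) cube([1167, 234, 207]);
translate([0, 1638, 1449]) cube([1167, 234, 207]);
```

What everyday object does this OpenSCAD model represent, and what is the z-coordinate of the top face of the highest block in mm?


A staircase. The total rise is 1656 mm.

8 identical blocks, each offset up and back from the previous — a staircase. Each step is 207 mm tall and there are 8 of them, so the total rise is 8 × 207 = 1656 mm.


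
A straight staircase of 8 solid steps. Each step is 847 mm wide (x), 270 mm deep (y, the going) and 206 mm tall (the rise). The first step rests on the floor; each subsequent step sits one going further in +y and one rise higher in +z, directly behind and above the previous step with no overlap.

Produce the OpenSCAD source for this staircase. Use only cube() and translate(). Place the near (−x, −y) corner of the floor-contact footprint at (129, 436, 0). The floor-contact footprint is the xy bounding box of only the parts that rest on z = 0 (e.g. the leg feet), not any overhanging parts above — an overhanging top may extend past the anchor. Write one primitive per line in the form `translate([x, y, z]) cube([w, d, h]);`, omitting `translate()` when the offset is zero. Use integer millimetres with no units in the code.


translate([129, 436, 0]) cube([847, 270, 206]);
translate([129, 706, 206]) cube([847, 270, 206]);
translate([129, 976, 412]) cube([847, 270, 206]);
translate([129, 1246, 618]) cube([847, 270, 206]);
translate([129, 1516, 824]) cube([847, 270, 206]);
translate([129, 1786, 1030]) cube([847, 270, 206]);
translate([129, 2056, 1236]) cube([847, 270, 206]);
translate([129, 2326, 1442]) cube([847, 270, 206]);


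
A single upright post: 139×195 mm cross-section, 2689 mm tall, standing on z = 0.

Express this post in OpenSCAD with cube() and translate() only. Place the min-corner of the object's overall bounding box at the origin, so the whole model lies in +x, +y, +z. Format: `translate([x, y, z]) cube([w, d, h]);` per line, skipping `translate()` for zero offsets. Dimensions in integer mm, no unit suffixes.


cube([139, 195, 2689]);


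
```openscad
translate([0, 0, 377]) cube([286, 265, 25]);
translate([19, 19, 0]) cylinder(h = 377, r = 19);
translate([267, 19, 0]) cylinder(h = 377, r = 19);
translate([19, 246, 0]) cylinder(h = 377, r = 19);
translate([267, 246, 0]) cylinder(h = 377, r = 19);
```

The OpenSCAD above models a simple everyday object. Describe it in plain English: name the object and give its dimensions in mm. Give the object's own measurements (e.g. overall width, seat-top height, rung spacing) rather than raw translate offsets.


A four-legged stool. The seat is a 286×265×25 mm slab whose top surface is at z = 402 mm; four round legs, each 38 mm in diameter, run from the floor (z = 0) to the underside of the seat, each leg's axis is inset half a diameter from the nearest pair of seat edges (so the leg's bounding box is flush with the corner).


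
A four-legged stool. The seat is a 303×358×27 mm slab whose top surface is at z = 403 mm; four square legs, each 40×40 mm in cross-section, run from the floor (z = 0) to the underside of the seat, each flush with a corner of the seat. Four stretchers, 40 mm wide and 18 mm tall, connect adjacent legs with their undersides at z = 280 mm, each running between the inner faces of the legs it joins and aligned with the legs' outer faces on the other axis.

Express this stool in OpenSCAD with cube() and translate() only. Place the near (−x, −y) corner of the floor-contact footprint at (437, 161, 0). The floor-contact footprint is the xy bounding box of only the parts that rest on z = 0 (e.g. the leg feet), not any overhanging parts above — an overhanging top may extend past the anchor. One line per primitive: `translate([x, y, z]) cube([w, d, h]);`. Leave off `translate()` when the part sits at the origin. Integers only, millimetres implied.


translate([437, 161, 376]) cube([303, 358, 27]);
translate([437, 161, 0]) cube([40, 40, 376]);
translate([700, 161, 0]) cube([40, 40, 376]);
translate([437, 479, 0]) cube([40, 40, 376]);
translate([700, 479, 0]) cube([40, 40, 376]);
translate([477, 161, 280]) cube([223, 40, 18]);
translate([477, 479, 280]) cube([223, 40, 18]);
translate([437, 201, 280]) cube([40, 278, 18]);
translate([700, 201, 280]) cube([40, 278, 18]);


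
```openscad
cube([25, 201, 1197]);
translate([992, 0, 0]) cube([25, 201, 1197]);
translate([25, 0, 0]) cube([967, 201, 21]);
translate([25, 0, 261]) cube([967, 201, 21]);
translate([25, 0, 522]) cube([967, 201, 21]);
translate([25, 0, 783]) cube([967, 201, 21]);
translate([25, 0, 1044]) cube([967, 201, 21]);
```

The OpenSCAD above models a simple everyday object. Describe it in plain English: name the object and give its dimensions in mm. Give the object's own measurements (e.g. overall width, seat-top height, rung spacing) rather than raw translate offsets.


An open bookshelf. Two side panels, each 25 mm thick, 201 mm deep and 1197 mm tall, stand 1017 mm apart (outside-to-outside). Between them sit 5 shelves, each 21 mm thick and 201 mm deep, spanning the full gap between the sides. The bottom shelf rests on the floor (its underside at z = 0) and the clear gap between one shelf's top and the next shelf's underside is 240 mm.


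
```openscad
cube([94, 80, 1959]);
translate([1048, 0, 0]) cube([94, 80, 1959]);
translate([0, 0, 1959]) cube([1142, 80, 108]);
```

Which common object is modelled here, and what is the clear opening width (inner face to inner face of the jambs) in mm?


A door frame. The clear opening width is 954 mm.

Two 1959 mm tall posts with a header on top — a door frame. The left jamb is 94 mm wide at x = 0; the right jamb starts at x = 1048. The clear opening is 1048 − 94 = 954 mm.


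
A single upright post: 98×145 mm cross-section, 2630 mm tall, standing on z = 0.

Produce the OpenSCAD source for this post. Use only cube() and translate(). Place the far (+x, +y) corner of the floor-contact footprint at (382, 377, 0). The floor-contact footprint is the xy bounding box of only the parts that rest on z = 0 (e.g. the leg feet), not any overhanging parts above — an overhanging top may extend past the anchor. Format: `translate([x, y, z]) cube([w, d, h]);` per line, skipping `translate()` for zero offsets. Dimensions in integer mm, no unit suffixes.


translate([284, 232, 0]) cube([98, 145, 2630]);


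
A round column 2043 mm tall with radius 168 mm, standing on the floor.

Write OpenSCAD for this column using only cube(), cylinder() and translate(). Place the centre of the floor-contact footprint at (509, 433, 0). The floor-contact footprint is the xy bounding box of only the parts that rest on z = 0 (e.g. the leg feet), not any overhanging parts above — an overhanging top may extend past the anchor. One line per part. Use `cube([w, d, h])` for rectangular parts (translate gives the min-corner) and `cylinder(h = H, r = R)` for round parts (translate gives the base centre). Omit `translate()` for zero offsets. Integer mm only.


translate([509, 433, 0]) cylinder(h = 2043, r = 168);


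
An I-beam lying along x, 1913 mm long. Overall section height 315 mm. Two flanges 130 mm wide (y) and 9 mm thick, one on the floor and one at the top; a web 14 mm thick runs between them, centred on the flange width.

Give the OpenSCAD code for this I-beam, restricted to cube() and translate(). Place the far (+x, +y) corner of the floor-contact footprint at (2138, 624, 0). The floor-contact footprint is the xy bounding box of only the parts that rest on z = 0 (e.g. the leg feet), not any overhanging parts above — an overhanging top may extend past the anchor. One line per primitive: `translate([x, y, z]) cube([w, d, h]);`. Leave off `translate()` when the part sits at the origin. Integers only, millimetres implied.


translate([225, 494, 0]) cube([1913, 130, 9]);
translate([225, 552, 9]) cube([1913, 14, 297]);
translate([225, 494, 306]) cube([1913, 130, 9]);


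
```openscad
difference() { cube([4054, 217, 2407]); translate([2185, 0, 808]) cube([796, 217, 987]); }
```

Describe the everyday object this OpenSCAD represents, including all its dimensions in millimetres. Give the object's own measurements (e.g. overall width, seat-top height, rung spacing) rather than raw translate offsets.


A wall 4054 mm long (x), 217 mm thick (y), 2407 mm tall, with a rectangular window opening cut through it. The opening is 796 mm wide and 987 mm tall; its sill is at z = 808 mm and its near (−x) edge is 2185 mm from the wall's −x end. The opening passes through the full wall thickness.


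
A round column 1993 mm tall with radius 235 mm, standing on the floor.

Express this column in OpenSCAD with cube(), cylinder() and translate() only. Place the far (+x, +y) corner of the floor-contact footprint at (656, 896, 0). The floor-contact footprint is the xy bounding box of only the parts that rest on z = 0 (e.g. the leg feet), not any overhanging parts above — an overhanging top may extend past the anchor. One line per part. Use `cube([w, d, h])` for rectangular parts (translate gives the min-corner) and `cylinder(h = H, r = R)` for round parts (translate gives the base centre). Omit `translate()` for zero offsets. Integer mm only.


translate([421, 661, 0]) cylinder(h = 1993, r = 235);


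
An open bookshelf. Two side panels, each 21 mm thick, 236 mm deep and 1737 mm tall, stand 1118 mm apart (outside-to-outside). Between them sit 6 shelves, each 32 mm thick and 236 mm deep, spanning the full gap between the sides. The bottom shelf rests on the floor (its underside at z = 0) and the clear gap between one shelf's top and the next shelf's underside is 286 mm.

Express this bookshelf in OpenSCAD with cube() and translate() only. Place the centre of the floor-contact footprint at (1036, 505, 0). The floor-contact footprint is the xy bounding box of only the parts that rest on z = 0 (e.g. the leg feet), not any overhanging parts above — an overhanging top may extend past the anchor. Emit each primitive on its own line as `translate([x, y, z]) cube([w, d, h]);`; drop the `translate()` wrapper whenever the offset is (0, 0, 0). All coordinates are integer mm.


translate([477, 387, 0]) cube([21, 236, 1737]);
translate([1574, 387, 0]) cube([21, 236, 1737]);
translate([498, 387, 0]) cube([1076, 236, 32]);
translate([498, 387, 318]) cube([1076, 236, 32]);
translate([498, 387, 636]) cube([1076, 236, 32]);
translate([498, 387, 954]) cube([1076, 236, 32]);
translate([498, 387, 1272]) cube([1076, 236, 32]);
translate([498, 387, 1590]) cube([1076, 236, 32]);


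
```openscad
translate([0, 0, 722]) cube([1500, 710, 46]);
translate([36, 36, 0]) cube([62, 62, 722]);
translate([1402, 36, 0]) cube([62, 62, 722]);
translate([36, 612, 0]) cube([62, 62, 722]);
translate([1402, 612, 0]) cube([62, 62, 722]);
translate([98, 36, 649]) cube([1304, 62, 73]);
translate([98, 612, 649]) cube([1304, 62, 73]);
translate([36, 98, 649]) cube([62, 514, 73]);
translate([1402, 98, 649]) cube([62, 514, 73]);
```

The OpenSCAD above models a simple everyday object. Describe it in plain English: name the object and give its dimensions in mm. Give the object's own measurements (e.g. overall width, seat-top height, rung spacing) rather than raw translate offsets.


A table: top 1500 mm (x) × 710 mm (y), 46 mm thick, upper face at z = 768 mm, on four 62×62 mm square legs, each inset 36 mm from the nearest pair of top edges from z = 0 to the bottom of the top. Four apron rails, 62 mm thick and 73 mm tall, run between adjacent legs with their top edges flush with the underside of the top and their outer faces flush with the legs' outer faces.


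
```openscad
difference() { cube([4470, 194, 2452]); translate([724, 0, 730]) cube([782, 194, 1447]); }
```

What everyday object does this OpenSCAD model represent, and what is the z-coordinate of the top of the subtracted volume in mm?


A wall with a window opening. The window head height is 2177 mm.

A wall with a rectangular opening subtracted — a window. Sill at z = 730, opening 1447 mm tall, so the head is at 730 + 1447 = 2177 mm.


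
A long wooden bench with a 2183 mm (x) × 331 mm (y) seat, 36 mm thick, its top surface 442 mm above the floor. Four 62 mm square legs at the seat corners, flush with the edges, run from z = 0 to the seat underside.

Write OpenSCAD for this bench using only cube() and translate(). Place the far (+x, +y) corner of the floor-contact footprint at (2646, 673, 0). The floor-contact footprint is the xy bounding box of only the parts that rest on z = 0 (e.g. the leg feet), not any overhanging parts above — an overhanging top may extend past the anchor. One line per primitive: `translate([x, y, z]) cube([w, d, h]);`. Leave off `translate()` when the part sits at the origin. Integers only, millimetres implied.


// leg_h = 442 − 36 = 406
translate([463, 342, 406]) cube([2183, 331, 36]);
translate([463, 342, 0]) cube([62, 62, 406]);
translate([463, 611, 0]) cube([62, 62, 406]);
translate([2584, 342, 0]) cube([62, 62, 406]);
translate([2584, 611, 0]) cube([62, 62, 406]);


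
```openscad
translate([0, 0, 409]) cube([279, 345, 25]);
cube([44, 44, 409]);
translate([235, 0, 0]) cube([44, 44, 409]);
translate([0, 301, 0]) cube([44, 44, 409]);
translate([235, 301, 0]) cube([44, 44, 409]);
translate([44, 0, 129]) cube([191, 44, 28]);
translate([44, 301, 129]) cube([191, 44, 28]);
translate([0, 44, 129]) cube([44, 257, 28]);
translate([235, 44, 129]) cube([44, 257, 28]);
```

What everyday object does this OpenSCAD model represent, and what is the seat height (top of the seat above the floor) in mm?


A stool. The seat height is 434 mm.

A 279×345×25 slab at z = 409 on four corner posts — a stool. The seat top is 409 + 25 = 434 mm.


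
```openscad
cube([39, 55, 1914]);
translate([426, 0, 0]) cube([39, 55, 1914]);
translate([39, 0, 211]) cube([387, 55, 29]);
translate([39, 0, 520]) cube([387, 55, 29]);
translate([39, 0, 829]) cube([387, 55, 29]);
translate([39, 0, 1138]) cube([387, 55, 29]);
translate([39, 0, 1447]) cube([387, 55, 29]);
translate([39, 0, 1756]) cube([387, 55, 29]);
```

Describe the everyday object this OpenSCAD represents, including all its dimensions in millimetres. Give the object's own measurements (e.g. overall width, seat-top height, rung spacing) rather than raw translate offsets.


A straight ladder. Two 39×55 mm vertical rails, 1914 mm tall, stand 465 mm apart (outside-to-outside) with their front faces coplanar on the −y side. 6 rungs, each 55 mm deep and 29 mm tall, span between the inner faces of the rails, front faces flush with the rails. The lowest rung's underside is at z = 211 mm and rungs are spaced 309 mm apart (underside to underside).


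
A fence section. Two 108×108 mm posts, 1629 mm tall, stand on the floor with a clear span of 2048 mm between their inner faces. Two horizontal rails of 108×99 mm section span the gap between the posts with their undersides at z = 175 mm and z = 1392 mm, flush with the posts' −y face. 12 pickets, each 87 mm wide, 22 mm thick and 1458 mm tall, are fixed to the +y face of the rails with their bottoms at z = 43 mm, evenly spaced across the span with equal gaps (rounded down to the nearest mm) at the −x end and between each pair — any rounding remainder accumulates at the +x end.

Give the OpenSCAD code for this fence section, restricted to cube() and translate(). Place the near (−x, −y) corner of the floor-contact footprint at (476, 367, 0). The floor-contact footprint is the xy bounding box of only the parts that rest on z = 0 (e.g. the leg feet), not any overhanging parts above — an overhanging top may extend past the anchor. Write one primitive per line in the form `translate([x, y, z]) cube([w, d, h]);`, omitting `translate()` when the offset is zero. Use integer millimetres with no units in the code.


translate([476, 367, 0]) cube([108, 108, 1629]);
translate([2632, 367, 0]) cube([108, 108, 1629]);
translate([584, 367, 175]) cube([2048, 108, 99]);
translate([584, 367, 1392]) cube([2048, 108, 99]);
translate([661, 475, 43]) cube([87, 22, 1458]);
translate([825, 475, 43]) cube([87, 22, 1458]);
translate([989, 475, 43]) cube([87, 22, 1458]);
translate([1153, 475, 43]) cube([87, 22, 1458]);
translate([1317, 475, 43]) cube([87, 22, 1458]);
translate([1481, 475, 43]) cube([87, 22, 1458]);
translate([1645, 475, 43]) cube([87, 22, 1458]);
translate([1809, 475, 43]) cube([87, 22, 1458]);
translate([1973, 475, 43]) cube([87, 22, 1458]);
translate([2137, 475, 43]) cube([87, 22, 1458]);
translate([2301, 475, 43]) cube([87, 22, 1458]);
translate([2465, 475, 43]) cube([87, 22, 1458]);
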